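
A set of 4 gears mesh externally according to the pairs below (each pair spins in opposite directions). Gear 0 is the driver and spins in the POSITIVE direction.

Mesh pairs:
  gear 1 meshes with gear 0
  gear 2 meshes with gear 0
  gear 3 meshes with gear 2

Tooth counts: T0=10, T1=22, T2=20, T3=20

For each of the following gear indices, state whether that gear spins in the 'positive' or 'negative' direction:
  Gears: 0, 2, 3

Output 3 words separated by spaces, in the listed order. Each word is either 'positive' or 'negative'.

Gear 0 (driver): positive (depth 0)
  gear 1: meshes with gear 0 -> depth 1 -> negative (opposite of gear 0)
  gear 2: meshes with gear 0 -> depth 1 -> negative (opposite of gear 0)
  gear 3: meshes with gear 2 -> depth 2 -> positive (opposite of gear 2)
Queried indices 0, 2, 3 -> positive, negative, positive

Answer: positive negative positive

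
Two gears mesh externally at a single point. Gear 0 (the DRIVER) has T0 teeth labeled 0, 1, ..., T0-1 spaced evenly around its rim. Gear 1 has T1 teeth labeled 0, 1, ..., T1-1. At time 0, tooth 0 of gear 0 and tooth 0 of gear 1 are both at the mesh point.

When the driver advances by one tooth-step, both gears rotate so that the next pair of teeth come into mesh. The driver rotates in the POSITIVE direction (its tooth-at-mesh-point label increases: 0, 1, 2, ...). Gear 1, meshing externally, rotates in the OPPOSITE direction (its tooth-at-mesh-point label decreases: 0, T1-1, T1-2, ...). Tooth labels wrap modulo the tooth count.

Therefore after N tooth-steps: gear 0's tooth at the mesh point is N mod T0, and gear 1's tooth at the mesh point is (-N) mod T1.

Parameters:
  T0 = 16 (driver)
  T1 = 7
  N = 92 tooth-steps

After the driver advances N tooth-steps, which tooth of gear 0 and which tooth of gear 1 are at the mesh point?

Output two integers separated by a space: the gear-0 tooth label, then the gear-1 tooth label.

Answer: 12 6

Derivation:
Gear 0 (driver, T0=16): tooth at mesh = N mod T0
  92 = 5 * 16 + 12, so 92 mod 16 = 12
  gear 0 tooth = 12
Gear 1 (driven, T1=7): tooth at mesh = (-N) mod T1
  92 = 13 * 7 + 1, so 92 mod 7 = 1
  (-92) mod 7 = (-1) mod 7 = 7 - 1 = 6
Mesh after 92 steps: gear-0 tooth 12 meets gear-1 tooth 6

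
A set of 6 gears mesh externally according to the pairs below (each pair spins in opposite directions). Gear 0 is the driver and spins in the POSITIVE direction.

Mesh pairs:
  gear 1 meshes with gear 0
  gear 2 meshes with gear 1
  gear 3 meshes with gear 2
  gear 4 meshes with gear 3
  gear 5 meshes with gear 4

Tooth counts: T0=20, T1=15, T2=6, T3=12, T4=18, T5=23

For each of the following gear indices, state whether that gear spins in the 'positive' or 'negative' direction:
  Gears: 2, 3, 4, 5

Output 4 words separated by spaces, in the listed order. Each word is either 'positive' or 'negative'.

Answer: positive negative positive negative

Derivation:
Gear 0 (driver): positive (depth 0)
  gear 1: meshes with gear 0 -> depth 1 -> negative (opposite of gear 0)
  gear 2: meshes with gear 1 -> depth 2 -> positive (opposite of gear 1)
  gear 3: meshes with gear 2 -> depth 3 -> negative (opposite of gear 2)
  gear 4: meshes with gear 3 -> depth 4 -> positive (opposite of gear 3)
  gear 5: meshes with gear 4 -> depth 5 -> negative (opposite of gear 4)
Queried indices 2, 3, 4, 5 -> positive, negative, positive, negative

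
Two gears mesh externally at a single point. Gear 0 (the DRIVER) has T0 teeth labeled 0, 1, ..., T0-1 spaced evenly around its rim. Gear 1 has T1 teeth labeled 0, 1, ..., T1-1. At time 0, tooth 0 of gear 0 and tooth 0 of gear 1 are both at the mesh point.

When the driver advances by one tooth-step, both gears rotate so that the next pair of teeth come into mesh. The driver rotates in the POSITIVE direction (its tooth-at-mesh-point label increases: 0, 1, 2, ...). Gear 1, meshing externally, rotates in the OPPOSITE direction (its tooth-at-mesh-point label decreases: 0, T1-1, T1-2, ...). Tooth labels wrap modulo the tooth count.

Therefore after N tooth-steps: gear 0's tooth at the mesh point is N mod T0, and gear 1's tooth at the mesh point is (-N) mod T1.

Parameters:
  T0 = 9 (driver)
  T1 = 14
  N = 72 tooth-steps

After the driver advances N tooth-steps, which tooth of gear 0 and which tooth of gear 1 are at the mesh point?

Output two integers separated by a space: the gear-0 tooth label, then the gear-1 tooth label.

Answer: 0 12

Derivation:
Gear 0 (driver, T0=9): tooth at mesh = N mod T0
  72 = 8 * 9 + 0, so 72 mod 9 = 0
  gear 0 tooth = 0
Gear 1 (driven, T1=14): tooth at mesh = (-N) mod T1
  72 = 5 * 14 + 2, so 72 mod 14 = 2
  (-72) mod 14 = (-2) mod 14 = 14 - 2 = 12
Mesh after 72 steps: gear-0 tooth 0 meets gear-1 tooth 12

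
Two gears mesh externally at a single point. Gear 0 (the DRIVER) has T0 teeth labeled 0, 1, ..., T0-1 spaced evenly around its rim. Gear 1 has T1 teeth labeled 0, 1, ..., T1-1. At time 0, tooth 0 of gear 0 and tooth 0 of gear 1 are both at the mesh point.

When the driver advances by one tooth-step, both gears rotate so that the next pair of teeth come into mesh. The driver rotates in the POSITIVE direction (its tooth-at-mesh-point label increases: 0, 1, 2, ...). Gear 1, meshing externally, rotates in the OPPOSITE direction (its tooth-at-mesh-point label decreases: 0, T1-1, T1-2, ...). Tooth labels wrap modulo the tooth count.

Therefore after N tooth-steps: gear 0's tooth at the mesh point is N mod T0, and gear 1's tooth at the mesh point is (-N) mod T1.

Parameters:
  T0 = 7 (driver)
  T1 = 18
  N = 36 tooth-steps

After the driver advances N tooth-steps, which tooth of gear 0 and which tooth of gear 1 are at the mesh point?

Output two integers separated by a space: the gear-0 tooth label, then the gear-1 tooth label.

Gear 0 (driver, T0=7): tooth at mesh = N mod T0
  36 = 5 * 7 + 1, so 36 mod 7 = 1
  gear 0 tooth = 1
Gear 1 (driven, T1=18): tooth at mesh = (-N) mod T1
  36 = 2 * 18 + 0, so 36 mod 18 = 0
  (-36) mod 18 = 0
Mesh after 36 steps: gear-0 tooth 1 meets gear-1 tooth 0

Answer: 1 0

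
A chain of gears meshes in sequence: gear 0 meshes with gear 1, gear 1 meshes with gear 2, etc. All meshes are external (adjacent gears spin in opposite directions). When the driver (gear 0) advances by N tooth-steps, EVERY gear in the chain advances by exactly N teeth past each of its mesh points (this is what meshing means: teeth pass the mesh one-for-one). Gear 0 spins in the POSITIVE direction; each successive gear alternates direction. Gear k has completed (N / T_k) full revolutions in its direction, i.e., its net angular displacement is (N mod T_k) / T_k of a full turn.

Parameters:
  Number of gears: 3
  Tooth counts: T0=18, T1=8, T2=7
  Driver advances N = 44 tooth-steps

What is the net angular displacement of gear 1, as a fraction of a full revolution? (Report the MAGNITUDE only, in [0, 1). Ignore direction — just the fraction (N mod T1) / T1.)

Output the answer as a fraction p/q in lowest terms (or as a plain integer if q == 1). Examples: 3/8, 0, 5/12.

Chain of 3 gears, tooth counts: [18, 8, 7]
  gear 0: T0=18, direction=positive, advance = 44 mod 18 = 8 teeth = 8/18 turn
  gear 1: T1=8, direction=negative, advance = 44 mod 8 = 4 teeth = 4/8 turn
  gear 2: T2=7, direction=positive, advance = 44 mod 7 = 2 teeth = 2/7 turn
Gear 1: 44 mod 8 = 4
Fraction = 4 / 8 = 1/2 (gcd(4,8)=4) = 1/2

Answer: 1/2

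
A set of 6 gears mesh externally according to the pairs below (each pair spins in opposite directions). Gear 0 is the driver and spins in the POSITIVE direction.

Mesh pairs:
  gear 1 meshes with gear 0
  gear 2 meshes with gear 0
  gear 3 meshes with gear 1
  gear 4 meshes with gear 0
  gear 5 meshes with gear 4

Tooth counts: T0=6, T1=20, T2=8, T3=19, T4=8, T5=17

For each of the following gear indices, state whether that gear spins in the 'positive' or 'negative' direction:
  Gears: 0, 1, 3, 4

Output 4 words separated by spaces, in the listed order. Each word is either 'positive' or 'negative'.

Gear 0 (driver): positive (depth 0)
  gear 1: meshes with gear 0 -> depth 1 -> negative (opposite of gear 0)
  gear 2: meshes with gear 0 -> depth 1 -> negative (opposite of gear 0)
  gear 3: meshes with gear 1 -> depth 2 -> positive (opposite of gear 1)
  gear 4: meshes with gear 0 -> depth 1 -> negative (opposite of gear 0)
  gear 5: meshes with gear 4 -> depth 2 -> positive (opposite of gear 4)
Queried indices 0, 1, 3, 4 -> positive, negative, positive, negative

Answer: positive negative positive negative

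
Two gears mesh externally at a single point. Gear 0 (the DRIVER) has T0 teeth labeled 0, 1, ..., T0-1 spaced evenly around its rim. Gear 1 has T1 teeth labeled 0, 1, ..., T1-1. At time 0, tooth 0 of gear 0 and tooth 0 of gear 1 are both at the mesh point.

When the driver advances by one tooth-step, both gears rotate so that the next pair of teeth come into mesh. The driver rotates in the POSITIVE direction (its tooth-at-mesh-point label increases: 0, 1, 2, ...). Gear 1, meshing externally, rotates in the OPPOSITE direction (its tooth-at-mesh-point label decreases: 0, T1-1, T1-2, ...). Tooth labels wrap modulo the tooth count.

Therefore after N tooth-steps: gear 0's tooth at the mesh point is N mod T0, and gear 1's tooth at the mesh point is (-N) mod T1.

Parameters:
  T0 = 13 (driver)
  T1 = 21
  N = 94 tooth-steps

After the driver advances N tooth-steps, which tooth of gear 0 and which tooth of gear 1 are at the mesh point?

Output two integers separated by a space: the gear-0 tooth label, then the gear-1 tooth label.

Gear 0 (driver, T0=13): tooth at mesh = N mod T0
  94 = 7 * 13 + 3, so 94 mod 13 = 3
  gear 0 tooth = 3
Gear 1 (driven, T1=21): tooth at mesh = (-N) mod T1
  94 = 4 * 21 + 10, so 94 mod 21 = 10
  (-94) mod 21 = (-10) mod 21 = 21 - 10 = 11
Mesh after 94 steps: gear-0 tooth 3 meets gear-1 tooth 11

Answer: 3 11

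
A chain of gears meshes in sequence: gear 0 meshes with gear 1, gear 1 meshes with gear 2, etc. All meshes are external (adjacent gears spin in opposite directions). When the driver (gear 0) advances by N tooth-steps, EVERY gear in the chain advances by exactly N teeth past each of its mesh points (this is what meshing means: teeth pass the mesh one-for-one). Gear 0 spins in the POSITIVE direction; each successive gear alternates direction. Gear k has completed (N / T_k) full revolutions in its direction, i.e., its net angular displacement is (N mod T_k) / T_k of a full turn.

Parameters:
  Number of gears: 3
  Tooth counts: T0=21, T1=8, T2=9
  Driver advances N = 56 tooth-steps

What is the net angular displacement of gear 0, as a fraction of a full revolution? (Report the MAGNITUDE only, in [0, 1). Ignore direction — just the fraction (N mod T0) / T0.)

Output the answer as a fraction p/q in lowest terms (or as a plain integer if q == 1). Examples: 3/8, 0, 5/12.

Answer: 2/3

Derivation:
Chain of 3 gears, tooth counts: [21, 8, 9]
  gear 0: T0=21, direction=positive, advance = 56 mod 21 = 14 teeth = 14/21 turn
  gear 1: T1=8, direction=negative, advance = 56 mod 8 = 0 teeth = 0/8 turn
  gear 2: T2=9, direction=positive, advance = 56 mod 9 = 2 teeth = 2/9 turn
Gear 0: 56 mod 21 = 14
Fraction = 14 / 21 = 2/3 (gcd(14,21)=7) = 2/3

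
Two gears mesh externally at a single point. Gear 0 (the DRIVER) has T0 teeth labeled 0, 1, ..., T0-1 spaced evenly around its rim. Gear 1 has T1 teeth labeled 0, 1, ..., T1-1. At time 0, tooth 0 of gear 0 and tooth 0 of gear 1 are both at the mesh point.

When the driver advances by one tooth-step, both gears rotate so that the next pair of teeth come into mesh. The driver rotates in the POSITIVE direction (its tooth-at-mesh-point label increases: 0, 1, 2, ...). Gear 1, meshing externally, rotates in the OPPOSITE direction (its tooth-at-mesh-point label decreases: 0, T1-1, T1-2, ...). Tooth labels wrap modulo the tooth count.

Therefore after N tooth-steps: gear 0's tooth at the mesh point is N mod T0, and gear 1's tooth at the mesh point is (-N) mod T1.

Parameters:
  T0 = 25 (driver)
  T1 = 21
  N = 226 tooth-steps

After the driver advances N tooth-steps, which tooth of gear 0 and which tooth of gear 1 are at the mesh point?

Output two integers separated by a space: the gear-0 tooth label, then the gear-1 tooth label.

Answer: 1 5

Derivation:
Gear 0 (driver, T0=25): tooth at mesh = N mod T0
  226 = 9 * 25 + 1, so 226 mod 25 = 1
  gear 0 tooth = 1
Gear 1 (driven, T1=21): tooth at mesh = (-N) mod T1
  226 = 10 * 21 + 16, so 226 mod 21 = 16
  (-226) mod 21 = (-16) mod 21 = 21 - 16 = 5
Mesh after 226 steps: gear-0 tooth 1 meets gear-1 tooth 5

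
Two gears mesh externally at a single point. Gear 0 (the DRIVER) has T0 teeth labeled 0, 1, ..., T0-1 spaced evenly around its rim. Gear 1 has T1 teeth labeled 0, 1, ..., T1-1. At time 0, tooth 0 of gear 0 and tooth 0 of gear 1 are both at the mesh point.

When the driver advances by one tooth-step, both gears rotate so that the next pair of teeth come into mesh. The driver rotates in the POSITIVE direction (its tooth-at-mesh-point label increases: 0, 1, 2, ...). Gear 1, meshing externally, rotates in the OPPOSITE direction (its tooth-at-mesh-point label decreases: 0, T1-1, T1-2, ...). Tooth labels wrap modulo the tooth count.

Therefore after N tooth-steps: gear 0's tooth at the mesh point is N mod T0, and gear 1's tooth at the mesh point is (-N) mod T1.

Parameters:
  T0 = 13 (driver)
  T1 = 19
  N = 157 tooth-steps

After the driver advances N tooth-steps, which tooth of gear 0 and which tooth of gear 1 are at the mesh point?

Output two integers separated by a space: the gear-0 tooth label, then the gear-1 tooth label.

Answer: 1 14

Derivation:
Gear 0 (driver, T0=13): tooth at mesh = N mod T0
  157 = 12 * 13 + 1, so 157 mod 13 = 1
  gear 0 tooth = 1
Gear 1 (driven, T1=19): tooth at mesh = (-N) mod T1
  157 = 8 * 19 + 5, so 157 mod 19 = 5
  (-157) mod 19 = (-5) mod 19 = 19 - 5 = 14
Mesh after 157 steps: gear-0 tooth 1 meets gear-1 tooth 14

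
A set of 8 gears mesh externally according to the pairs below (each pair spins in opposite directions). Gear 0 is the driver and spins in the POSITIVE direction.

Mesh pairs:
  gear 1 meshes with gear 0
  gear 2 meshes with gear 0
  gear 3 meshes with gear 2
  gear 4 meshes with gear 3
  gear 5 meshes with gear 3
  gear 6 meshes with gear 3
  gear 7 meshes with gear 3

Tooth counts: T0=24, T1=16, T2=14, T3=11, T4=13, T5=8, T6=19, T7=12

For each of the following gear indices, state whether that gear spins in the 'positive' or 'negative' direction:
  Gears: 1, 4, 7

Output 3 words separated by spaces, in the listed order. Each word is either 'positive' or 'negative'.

Answer: negative negative negative

Derivation:
Gear 0 (driver): positive (depth 0)
  gear 1: meshes with gear 0 -> depth 1 -> negative (opposite of gear 0)
  gear 2: meshes with gear 0 -> depth 1 -> negative (opposite of gear 0)
  gear 3: meshes with gear 2 -> depth 2 -> positive (opposite of gear 2)
  gear 4: meshes with gear 3 -> depth 3 -> negative (opposite of gear 3)
  gear 5: meshes with gear 3 -> depth 3 -> negative (opposite of gear 3)
  gear 6: meshes with gear 3 -> depth 3 -> negative (opposite of gear 3)
  gear 7: meshes with gear 3 -> depth 3 -> negative (opposite of gear 3)
Queried indices 1, 4, 7 -> negative, negative, negative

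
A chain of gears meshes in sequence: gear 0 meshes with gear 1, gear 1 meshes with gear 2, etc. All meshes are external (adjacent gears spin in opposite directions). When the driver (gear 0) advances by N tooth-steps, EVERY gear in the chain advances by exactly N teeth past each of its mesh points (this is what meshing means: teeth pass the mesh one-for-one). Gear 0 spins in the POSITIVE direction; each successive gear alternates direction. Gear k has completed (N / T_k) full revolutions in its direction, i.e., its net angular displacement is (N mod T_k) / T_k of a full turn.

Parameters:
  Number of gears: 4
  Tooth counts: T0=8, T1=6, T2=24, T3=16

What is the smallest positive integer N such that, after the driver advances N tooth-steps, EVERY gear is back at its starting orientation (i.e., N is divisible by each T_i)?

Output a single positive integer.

Answer: 48

Derivation:
Gear k returns to start when N is a multiple of T_k.
All gears at start simultaneously when N is a common multiple of [8, 6, 24, 16]; the smallest such N is lcm(8, 6, 24, 16).
Start: lcm = T0 = 8
Fold in T1=6: gcd(8, 6) = 2; lcm(8, 6) = 8 * 6 / 2 = 48 / 2 = 24
Fold in T2=24: gcd(24, 24) = 24; lcm(24, 24) = 24 * 24 / 24 = 576 / 24 = 24
Fold in T3=16: gcd(24, 16) = 8; lcm(24, 16) = 24 * 16 / 8 = 384 / 8 = 48
Full cycle length = 48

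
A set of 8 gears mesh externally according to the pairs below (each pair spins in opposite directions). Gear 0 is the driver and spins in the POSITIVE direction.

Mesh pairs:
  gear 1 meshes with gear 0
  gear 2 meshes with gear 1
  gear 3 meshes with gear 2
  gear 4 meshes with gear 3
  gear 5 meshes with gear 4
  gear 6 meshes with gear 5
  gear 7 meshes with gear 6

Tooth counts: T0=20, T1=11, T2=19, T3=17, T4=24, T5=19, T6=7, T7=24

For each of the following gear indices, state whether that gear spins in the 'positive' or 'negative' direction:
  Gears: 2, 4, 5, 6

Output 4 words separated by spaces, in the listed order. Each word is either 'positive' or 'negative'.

Answer: positive positive negative positive

Derivation:
Gear 0 (driver): positive (depth 0)
  gear 1: meshes with gear 0 -> depth 1 -> negative (opposite of gear 0)
  gear 2: meshes with gear 1 -> depth 2 -> positive (opposite of gear 1)
  gear 3: meshes with gear 2 -> depth 3 -> negative (opposite of gear 2)
  gear 4: meshes with gear 3 -> depth 4 -> positive (opposite of gear 3)
  gear 5: meshes with gear 4 -> depth 5 -> negative (opposite of gear 4)
  gear 6: meshes with gear 5 -> depth 6 -> positive (opposite of gear 5)
  gear 7: meshes with gear 6 -> depth 7 -> negative (opposite of gear 6)
Queried indices 2, 4, 5, 6 -> positive, positive, negative, positive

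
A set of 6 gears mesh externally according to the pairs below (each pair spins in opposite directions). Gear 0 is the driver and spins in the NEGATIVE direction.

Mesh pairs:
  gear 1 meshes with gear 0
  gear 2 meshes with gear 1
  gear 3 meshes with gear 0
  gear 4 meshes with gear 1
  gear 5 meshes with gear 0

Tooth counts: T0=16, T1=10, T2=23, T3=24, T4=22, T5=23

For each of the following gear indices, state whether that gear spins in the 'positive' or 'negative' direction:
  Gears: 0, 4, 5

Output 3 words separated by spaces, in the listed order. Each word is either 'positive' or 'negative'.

Gear 0 (driver): negative (depth 0)
  gear 1: meshes with gear 0 -> depth 1 -> positive (opposite of gear 0)
  gear 2: meshes with gear 1 -> depth 2 -> negative (opposite of gear 1)
  gear 3: meshes with gear 0 -> depth 1 -> positive (opposite of gear 0)
  gear 4: meshes with gear 1 -> depth 2 -> negative (opposite of gear 1)
  gear 5: meshes with gear 0 -> depth 1 -> positive (opposite of gear 0)
Queried indices 0, 4, 5 -> negative, negative, positive

Answer: negative negative positive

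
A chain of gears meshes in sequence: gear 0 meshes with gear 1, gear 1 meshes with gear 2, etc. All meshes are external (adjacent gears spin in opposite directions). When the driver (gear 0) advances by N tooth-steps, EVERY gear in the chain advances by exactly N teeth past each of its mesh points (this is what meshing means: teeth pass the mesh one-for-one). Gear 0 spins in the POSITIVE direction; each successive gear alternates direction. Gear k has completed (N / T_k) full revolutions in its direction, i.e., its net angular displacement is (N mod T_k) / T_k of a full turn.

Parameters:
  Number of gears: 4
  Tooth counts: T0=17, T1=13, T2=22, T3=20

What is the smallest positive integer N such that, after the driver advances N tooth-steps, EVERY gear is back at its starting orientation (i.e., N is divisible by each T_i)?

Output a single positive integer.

Answer: 48620

Derivation:
Gear k returns to start when N is a multiple of T_k.
All gears at start simultaneously when N is a common multiple of [17, 13, 22, 20]; the smallest such N is lcm(17, 13, 22, 20).
Start: lcm = T0 = 17
Fold in T1=13: gcd(17, 13) = 1; lcm(17, 13) = 17 * 13 / 1 = 221 / 1 = 221
Fold in T2=22: gcd(221, 22) = 1; lcm(221, 22) = 221 * 22 / 1 = 4862 / 1 = 4862
Fold in T3=20: gcd(4862, 20) = 2; lcm(4862, 20) = 4862 * 20 / 2 = 97240 / 2 = 48620
Full cycle length = 48620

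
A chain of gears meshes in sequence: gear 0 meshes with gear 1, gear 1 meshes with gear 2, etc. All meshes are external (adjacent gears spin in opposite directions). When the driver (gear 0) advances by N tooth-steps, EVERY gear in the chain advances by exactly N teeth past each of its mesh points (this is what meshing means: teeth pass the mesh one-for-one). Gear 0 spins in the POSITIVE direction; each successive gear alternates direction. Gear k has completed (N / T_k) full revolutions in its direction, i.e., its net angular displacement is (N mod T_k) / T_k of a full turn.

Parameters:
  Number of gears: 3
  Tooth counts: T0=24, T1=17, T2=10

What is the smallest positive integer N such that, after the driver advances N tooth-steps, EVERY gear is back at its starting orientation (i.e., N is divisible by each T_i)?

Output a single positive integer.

Gear k returns to start when N is a multiple of T_k.
All gears at start simultaneously when N is a common multiple of [24, 17, 10]; the smallest such N is lcm(24, 17, 10).
Start: lcm = T0 = 24
Fold in T1=17: gcd(24, 17) = 1; lcm(24, 17) = 24 * 17 / 1 = 408 / 1 = 408
Fold in T2=10: gcd(408, 10) = 2; lcm(408, 10) = 408 * 10 / 2 = 4080 / 2 = 2040
Full cycle length = 2040

Answer: 2040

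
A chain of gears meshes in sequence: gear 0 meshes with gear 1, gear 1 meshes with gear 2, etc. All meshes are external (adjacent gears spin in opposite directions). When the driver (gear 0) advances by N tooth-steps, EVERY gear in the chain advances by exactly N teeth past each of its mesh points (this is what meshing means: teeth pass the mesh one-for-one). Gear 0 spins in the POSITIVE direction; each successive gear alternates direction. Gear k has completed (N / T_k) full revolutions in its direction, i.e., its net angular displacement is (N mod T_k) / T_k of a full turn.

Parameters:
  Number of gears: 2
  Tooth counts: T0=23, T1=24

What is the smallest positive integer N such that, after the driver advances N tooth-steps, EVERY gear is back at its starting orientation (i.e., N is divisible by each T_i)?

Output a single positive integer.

Answer: 552

Derivation:
Gear k returns to start when N is a multiple of T_k.
All gears at start simultaneously when N is a common multiple of [23, 24]; the smallest such N is lcm(23, 24).
Start: lcm = T0 = 23
Fold in T1=24: gcd(23, 24) = 1; lcm(23, 24) = 23 * 24 / 1 = 552 / 1 = 552
Full cycle length = 552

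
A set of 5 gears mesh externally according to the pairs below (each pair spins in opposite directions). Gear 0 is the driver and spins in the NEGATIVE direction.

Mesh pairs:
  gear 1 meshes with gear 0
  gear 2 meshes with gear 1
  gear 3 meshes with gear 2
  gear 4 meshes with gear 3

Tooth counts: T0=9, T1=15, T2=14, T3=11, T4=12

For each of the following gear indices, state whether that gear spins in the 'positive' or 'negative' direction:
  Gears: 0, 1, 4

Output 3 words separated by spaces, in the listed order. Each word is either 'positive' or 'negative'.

Answer: negative positive negative

Derivation:
Gear 0 (driver): negative (depth 0)
  gear 1: meshes with gear 0 -> depth 1 -> positive (opposite of gear 0)
  gear 2: meshes with gear 1 -> depth 2 -> negative (opposite of gear 1)
  gear 3: meshes with gear 2 -> depth 3 -> positive (opposite of gear 2)
  gear 4: meshes with gear 3 -> depth 4 -> negative (opposite of gear 3)
Queried indices 0, 1, 4 -> negative, positive, negative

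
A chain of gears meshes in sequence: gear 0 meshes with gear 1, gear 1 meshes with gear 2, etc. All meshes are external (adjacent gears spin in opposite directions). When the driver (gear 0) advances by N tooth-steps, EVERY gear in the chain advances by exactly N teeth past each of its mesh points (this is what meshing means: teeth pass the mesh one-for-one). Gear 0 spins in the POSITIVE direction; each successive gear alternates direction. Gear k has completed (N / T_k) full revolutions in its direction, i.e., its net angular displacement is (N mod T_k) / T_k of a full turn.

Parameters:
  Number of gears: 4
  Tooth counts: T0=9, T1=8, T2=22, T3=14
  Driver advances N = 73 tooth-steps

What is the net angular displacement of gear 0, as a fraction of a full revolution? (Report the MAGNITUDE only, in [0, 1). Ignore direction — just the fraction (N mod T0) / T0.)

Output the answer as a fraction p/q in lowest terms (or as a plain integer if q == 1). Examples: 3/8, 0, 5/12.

Chain of 4 gears, tooth counts: [9, 8, 22, 14]
  gear 0: T0=9, direction=positive, advance = 73 mod 9 = 1 teeth = 1/9 turn
  gear 1: T1=8, direction=negative, advance = 73 mod 8 = 1 teeth = 1/8 turn
  gear 2: T2=22, direction=positive, advance = 73 mod 22 = 7 teeth = 7/22 turn
  gear 3: T3=14, direction=negative, advance = 73 mod 14 = 3 teeth = 3/14 turn
Gear 0: 73 mod 9 = 1
Fraction = 1 / 9 = 1/9 (gcd(1,9)=1) = 1/9

Answer: 1/9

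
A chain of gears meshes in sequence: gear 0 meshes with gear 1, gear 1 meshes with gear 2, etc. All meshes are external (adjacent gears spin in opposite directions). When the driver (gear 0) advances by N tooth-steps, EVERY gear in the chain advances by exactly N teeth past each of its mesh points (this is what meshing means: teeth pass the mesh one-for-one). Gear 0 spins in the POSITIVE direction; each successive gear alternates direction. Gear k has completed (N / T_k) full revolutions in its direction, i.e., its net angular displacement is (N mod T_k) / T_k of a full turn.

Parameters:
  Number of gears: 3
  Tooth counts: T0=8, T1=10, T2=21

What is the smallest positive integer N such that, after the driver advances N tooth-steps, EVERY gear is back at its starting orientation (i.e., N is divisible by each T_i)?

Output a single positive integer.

Gear k returns to start when N is a multiple of T_k.
All gears at start simultaneously when N is a common multiple of [8, 10, 21]; the smallest such N is lcm(8, 10, 21).
Start: lcm = T0 = 8
Fold in T1=10: gcd(8, 10) = 2; lcm(8, 10) = 8 * 10 / 2 = 80 / 2 = 40
Fold in T2=21: gcd(40, 21) = 1; lcm(40, 21) = 40 * 21 / 1 = 840 / 1 = 840
Full cycle length = 840

Answer: 840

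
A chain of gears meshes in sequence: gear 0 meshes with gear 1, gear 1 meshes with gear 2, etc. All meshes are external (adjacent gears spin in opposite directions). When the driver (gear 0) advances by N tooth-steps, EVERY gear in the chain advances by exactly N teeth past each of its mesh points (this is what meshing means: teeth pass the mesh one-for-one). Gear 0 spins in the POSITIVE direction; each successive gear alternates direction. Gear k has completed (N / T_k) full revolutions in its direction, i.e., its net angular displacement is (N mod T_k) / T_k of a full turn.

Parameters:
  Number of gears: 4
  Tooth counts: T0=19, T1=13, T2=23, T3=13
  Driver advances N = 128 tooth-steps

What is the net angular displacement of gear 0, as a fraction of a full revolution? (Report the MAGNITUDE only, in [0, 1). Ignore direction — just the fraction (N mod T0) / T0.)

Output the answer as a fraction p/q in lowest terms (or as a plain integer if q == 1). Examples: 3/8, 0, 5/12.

Chain of 4 gears, tooth counts: [19, 13, 23, 13]
  gear 0: T0=19, direction=positive, advance = 128 mod 19 = 14 teeth = 14/19 turn
  gear 1: T1=13, direction=negative, advance = 128 mod 13 = 11 teeth = 11/13 turn
  gear 2: T2=23, direction=positive, advance = 128 mod 23 = 13 teeth = 13/23 turn
  gear 3: T3=13, direction=negative, advance = 128 mod 13 = 11 teeth = 11/13 turn
Gear 0: 128 mod 19 = 14
Fraction = 14 / 19 = 14/19 (gcd(14,19)=1) = 14/19

Answer: 14/19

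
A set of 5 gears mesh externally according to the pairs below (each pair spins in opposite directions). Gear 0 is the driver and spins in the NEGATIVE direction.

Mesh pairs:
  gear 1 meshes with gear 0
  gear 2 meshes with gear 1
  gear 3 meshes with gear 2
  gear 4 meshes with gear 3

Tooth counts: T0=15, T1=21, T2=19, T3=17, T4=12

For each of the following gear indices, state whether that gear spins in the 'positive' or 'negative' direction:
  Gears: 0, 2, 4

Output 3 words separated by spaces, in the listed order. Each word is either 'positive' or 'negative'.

Answer: negative negative negative

Derivation:
Gear 0 (driver): negative (depth 0)
  gear 1: meshes with gear 0 -> depth 1 -> positive (opposite of gear 0)
  gear 2: meshes with gear 1 -> depth 2 -> negative (opposite of gear 1)
  gear 3: meshes with gear 2 -> depth 3 -> positive (opposite of gear 2)
  gear 4: meshes with gear 3 -> depth 4 -> negative (opposite of gear 3)
Queried indices 0, 2, 4 -> negative, negative, negative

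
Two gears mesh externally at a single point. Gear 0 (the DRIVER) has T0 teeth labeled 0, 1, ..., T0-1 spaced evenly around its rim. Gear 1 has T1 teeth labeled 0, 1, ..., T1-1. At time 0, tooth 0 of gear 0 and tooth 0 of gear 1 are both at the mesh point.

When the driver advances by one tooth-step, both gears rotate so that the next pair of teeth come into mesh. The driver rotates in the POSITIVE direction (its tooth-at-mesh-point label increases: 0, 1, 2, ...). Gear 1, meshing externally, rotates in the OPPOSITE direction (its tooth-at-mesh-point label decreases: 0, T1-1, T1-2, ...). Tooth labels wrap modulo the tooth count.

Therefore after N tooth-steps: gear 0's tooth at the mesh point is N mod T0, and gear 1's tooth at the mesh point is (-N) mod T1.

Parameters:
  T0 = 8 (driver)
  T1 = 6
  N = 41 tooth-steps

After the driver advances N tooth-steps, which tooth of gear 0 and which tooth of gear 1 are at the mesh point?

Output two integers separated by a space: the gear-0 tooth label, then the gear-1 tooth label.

Gear 0 (driver, T0=8): tooth at mesh = N mod T0
  41 = 5 * 8 + 1, so 41 mod 8 = 1
  gear 0 tooth = 1
Gear 1 (driven, T1=6): tooth at mesh = (-N) mod T1
  41 = 6 * 6 + 5, so 41 mod 6 = 5
  (-41) mod 6 = (-5) mod 6 = 6 - 5 = 1
Mesh after 41 steps: gear-0 tooth 1 meets gear-1 tooth 1

Answer: 1 1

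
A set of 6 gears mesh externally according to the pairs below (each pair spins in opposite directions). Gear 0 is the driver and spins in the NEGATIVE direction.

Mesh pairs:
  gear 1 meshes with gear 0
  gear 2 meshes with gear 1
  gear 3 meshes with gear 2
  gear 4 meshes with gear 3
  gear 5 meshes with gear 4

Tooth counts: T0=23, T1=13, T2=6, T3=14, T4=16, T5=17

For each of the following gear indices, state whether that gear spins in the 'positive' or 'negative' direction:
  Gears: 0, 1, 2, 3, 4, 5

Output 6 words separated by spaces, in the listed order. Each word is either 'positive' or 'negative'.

Gear 0 (driver): negative (depth 0)
  gear 1: meshes with gear 0 -> depth 1 -> positive (opposite of gear 0)
  gear 2: meshes with gear 1 -> depth 2 -> negative (opposite of gear 1)
  gear 3: meshes with gear 2 -> depth 3 -> positive (opposite of gear 2)
  gear 4: meshes with gear 3 -> depth 4 -> negative (opposite of gear 3)
  gear 5: meshes with gear 4 -> depth 5 -> positive (opposite of gear 4)
Queried indices 0, 1, 2, 3, 4, 5 -> negative, positive, negative, positive, negative, positive

Answer: negative positive negative positive negative positive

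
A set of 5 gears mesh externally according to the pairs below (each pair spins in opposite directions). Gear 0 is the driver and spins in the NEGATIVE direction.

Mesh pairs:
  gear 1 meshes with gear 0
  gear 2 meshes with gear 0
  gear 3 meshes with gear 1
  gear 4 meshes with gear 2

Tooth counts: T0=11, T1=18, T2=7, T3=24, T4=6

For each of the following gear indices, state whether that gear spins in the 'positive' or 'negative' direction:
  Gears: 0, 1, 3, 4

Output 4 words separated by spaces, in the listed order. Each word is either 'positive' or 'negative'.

Gear 0 (driver): negative (depth 0)
  gear 1: meshes with gear 0 -> depth 1 -> positive (opposite of gear 0)
  gear 2: meshes with gear 0 -> depth 1 -> positive (opposite of gear 0)
  gear 3: meshes with gear 1 -> depth 2 -> negative (opposite of gear 1)
  gear 4: meshes with gear 2 -> depth 2 -> negative (opposite of gear 2)
Queried indices 0, 1, 3, 4 -> negative, positive, negative, negative

Answer: negative positive negative negative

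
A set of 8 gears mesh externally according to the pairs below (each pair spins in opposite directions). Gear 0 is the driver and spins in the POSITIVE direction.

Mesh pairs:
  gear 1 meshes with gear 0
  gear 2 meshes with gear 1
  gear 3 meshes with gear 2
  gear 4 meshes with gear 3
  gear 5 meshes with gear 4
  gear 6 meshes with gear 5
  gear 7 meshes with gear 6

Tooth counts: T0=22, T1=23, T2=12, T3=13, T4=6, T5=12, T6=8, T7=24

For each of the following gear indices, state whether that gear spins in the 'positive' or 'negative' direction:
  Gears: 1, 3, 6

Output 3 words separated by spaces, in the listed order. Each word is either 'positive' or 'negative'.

Answer: negative negative positive

Derivation:
Gear 0 (driver): positive (depth 0)
  gear 1: meshes with gear 0 -> depth 1 -> negative (opposite of gear 0)
  gear 2: meshes with gear 1 -> depth 2 -> positive (opposite of gear 1)
  gear 3: meshes with gear 2 -> depth 3 -> negative (opposite of gear 2)
  gear 4: meshes with gear 3 -> depth 4 -> positive (opposite of gear 3)
  gear 5: meshes with gear 4 -> depth 5 -> negative (opposite of gear 4)
  gear 6: meshes with gear 5 -> depth 6 -> positive (opposite of gear 5)
  gear 7: meshes with gear 6 -> depth 7 -> negative (opposite of gear 6)
Queried indices 1, 3, 6 -> negative, negative, positive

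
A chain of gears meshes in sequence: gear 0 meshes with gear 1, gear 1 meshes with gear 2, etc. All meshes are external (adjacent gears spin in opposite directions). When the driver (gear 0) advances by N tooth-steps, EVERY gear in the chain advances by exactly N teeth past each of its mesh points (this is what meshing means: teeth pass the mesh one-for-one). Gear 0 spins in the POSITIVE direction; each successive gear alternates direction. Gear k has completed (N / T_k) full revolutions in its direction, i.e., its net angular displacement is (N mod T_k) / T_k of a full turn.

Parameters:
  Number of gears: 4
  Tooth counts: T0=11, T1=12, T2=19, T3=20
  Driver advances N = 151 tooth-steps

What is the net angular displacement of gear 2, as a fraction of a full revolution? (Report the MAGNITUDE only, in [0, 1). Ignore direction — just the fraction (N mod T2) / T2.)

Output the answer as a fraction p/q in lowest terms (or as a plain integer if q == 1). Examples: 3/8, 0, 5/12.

Chain of 4 gears, tooth counts: [11, 12, 19, 20]
  gear 0: T0=11, direction=positive, advance = 151 mod 11 = 8 teeth = 8/11 turn
  gear 1: T1=12, direction=negative, advance = 151 mod 12 = 7 teeth = 7/12 turn
  gear 2: T2=19, direction=positive, advance = 151 mod 19 = 18 teeth = 18/19 turn
  gear 3: T3=20, direction=negative, advance = 151 mod 20 = 11 teeth = 11/20 turn
Gear 2: 151 mod 19 = 18
Fraction = 18 / 19 = 18/19 (gcd(18,19)=1) = 18/19

Answer: 18/19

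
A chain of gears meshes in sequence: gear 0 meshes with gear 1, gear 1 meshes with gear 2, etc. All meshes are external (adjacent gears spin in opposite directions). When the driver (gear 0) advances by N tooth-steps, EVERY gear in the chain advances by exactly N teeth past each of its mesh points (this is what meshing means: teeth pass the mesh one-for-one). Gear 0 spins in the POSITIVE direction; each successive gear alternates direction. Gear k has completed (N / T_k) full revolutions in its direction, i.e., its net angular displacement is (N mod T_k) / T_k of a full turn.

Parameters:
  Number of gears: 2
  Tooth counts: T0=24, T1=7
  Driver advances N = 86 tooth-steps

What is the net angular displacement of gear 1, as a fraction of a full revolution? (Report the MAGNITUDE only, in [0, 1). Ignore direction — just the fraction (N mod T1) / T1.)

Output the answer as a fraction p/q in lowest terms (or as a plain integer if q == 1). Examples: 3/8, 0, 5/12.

Answer: 2/7

Derivation:
Chain of 2 gears, tooth counts: [24, 7]
  gear 0: T0=24, direction=positive, advance = 86 mod 24 = 14 teeth = 14/24 turn
  gear 1: T1=7, direction=negative, advance = 86 mod 7 = 2 teeth = 2/7 turn
Gear 1: 86 mod 7 = 2
Fraction = 2 / 7 = 2/7 (gcd(2,7)=1) = 2/7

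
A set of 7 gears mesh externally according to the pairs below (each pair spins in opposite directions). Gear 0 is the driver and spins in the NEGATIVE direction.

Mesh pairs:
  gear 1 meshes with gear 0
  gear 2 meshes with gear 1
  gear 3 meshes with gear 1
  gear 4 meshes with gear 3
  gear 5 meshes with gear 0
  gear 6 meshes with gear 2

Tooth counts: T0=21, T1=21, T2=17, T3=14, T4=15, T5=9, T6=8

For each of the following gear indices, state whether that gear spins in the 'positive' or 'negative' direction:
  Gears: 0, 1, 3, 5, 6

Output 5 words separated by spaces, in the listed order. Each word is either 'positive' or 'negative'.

Answer: negative positive negative positive positive

Derivation:
Gear 0 (driver): negative (depth 0)
  gear 1: meshes with gear 0 -> depth 1 -> positive (opposite of gear 0)
  gear 2: meshes with gear 1 -> depth 2 -> negative (opposite of gear 1)
  gear 3: meshes with gear 1 -> depth 2 -> negative (opposite of gear 1)
  gear 4: meshes with gear 3 -> depth 3 -> positive (opposite of gear 3)
  gear 5: meshes with gear 0 -> depth 1 -> positive (opposite of gear 0)
  gear 6: meshes with gear 2 -> depth 3 -> positive (opposite of gear 2)
Queried indices 0, 1, 3, 5, 6 -> negative, positive, negative, positive, positive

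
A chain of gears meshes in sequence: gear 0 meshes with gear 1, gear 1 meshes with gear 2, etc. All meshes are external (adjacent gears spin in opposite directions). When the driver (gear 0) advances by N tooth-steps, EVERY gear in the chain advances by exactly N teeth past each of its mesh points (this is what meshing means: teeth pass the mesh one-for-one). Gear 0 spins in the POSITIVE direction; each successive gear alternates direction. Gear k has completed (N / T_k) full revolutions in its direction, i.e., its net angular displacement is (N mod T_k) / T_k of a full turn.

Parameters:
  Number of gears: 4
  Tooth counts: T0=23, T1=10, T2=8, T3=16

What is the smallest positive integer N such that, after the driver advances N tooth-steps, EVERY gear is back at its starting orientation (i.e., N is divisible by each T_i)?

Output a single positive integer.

Gear k returns to start when N is a multiple of T_k.
All gears at start simultaneously when N is a common multiple of [23, 10, 8, 16]; the smallest such N is lcm(23, 10, 8, 16).
Start: lcm = T0 = 23
Fold in T1=10: gcd(23, 10) = 1; lcm(23, 10) = 23 * 10 / 1 = 230 / 1 = 230
Fold in T2=8: gcd(230, 8) = 2; lcm(230, 8) = 230 * 8 / 2 = 1840 / 2 = 920
Fold in T3=16: gcd(920, 16) = 8; lcm(920, 16) = 920 * 16 / 8 = 14720 / 8 = 1840
Full cycle length = 1840

Answer: 1840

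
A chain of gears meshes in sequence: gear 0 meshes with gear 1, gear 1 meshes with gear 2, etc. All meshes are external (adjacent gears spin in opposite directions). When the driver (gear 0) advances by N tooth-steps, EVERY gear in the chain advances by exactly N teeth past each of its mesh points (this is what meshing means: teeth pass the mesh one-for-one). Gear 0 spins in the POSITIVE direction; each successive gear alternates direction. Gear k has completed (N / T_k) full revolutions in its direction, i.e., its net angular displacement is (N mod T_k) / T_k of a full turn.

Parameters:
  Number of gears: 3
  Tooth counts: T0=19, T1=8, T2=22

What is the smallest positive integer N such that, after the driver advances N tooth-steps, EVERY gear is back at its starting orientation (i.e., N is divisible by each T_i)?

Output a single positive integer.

Gear k returns to start when N is a multiple of T_k.
All gears at start simultaneously when N is a common multiple of [19, 8, 22]; the smallest such N is lcm(19, 8, 22).
Start: lcm = T0 = 19
Fold in T1=8: gcd(19, 8) = 1; lcm(19, 8) = 19 * 8 / 1 = 152 / 1 = 152
Fold in T2=22: gcd(152, 22) = 2; lcm(152, 22) = 152 * 22 / 2 = 3344 / 2 = 1672
Full cycle length = 1672

Answer: 1672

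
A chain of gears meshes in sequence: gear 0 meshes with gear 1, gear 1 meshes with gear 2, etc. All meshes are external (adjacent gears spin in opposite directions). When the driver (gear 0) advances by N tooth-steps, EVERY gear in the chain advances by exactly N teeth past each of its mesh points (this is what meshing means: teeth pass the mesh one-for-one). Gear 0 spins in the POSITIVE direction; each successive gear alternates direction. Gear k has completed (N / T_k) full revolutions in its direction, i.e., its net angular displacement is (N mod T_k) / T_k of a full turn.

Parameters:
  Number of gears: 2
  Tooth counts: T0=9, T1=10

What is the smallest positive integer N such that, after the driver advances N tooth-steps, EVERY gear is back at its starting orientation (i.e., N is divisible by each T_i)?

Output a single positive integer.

Answer: 90

Derivation:
Gear k returns to start when N is a multiple of T_k.
All gears at start simultaneously when N is a common multiple of [9, 10]; the smallest such N is lcm(9, 10).
Start: lcm = T0 = 9
Fold in T1=10: gcd(9, 10) = 1; lcm(9, 10) = 9 * 10 / 1 = 90 / 1 = 90
Full cycle length = 90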